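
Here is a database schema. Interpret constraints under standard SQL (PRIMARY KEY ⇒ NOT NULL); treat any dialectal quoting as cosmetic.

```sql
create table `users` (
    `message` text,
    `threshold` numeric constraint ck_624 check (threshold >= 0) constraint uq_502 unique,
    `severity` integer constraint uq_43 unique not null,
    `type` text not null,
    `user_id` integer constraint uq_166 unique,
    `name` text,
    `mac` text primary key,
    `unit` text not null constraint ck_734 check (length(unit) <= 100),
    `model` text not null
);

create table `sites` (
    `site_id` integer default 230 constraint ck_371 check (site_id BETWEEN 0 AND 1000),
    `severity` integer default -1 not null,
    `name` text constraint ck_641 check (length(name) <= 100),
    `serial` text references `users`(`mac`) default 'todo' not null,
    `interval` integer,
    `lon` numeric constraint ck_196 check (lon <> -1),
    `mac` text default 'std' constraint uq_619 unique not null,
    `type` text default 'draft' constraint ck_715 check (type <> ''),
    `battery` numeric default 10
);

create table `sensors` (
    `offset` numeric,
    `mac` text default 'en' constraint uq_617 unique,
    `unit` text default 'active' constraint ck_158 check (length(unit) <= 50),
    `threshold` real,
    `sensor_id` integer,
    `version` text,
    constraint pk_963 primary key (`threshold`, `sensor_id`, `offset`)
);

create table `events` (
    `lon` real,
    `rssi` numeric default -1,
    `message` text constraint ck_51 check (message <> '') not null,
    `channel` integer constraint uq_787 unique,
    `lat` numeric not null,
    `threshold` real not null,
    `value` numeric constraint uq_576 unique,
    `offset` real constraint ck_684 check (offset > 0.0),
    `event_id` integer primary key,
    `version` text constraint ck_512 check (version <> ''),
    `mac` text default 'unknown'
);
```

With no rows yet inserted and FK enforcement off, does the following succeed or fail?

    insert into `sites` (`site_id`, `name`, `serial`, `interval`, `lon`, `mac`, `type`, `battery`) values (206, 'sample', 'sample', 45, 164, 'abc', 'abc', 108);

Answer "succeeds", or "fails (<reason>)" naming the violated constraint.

succeeds

NOT NULL columns: mac is supplied; serial is supplied; severity defaults to -1.
CHECK constraints: 206 satisfies (site_id BETWEEN 0 AND 1000); 'sample' satisfies (length(name) <= 100); 164 satisfies (lon <> -1); 'abc' satisfies (type <> '').
No constraint is violated.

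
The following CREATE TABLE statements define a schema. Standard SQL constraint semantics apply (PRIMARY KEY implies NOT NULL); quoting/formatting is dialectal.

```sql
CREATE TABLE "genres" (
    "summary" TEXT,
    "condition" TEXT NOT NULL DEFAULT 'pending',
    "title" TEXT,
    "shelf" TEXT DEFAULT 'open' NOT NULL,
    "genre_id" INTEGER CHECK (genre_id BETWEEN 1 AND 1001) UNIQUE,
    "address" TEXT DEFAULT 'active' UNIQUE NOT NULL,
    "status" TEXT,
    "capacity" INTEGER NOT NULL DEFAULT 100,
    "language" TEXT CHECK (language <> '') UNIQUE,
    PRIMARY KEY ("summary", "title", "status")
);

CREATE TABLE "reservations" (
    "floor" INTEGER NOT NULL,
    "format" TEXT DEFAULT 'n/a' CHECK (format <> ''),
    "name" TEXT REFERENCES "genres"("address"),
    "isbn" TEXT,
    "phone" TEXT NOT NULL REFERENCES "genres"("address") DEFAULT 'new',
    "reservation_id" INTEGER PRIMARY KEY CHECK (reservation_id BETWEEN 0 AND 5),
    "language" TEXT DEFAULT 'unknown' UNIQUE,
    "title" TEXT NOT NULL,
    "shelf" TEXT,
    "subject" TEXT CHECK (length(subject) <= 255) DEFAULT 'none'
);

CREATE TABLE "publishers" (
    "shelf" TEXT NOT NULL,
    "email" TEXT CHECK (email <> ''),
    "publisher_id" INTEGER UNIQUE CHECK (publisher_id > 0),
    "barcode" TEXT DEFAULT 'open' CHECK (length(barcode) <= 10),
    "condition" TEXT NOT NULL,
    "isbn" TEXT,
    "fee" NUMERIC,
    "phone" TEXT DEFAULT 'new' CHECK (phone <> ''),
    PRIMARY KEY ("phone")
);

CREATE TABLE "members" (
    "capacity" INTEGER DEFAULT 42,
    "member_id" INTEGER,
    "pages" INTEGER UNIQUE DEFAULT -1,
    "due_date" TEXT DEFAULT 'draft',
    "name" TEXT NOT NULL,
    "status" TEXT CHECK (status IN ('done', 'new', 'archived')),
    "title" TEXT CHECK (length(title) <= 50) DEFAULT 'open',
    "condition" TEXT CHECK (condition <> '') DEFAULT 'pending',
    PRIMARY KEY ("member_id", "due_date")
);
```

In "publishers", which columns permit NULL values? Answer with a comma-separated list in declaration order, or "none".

email, publisher_id, barcode, isbn, fee

- shelf: declared NOT NULL → not nullable.
- email: CHECK does not forbid NULL (a CHECK constraint passes when its expression is NULL) → nullable.
- publisher_id: CHECK does not forbid NULL (a CHECK constraint passes when its expression is NULL) → nullable.
- barcode: CHECK does not forbid NULL (a CHECK constraint passes when its expression is NULL) → nullable.
- condition: declared NOT NULL → not nullable.
- isbn: no NOT NULL constraint applies → nullable.
- fee: no NOT NULL constraint applies → nullable.
- phone: part of the PRIMARY KEY, which implies NOT NULL → not nullable.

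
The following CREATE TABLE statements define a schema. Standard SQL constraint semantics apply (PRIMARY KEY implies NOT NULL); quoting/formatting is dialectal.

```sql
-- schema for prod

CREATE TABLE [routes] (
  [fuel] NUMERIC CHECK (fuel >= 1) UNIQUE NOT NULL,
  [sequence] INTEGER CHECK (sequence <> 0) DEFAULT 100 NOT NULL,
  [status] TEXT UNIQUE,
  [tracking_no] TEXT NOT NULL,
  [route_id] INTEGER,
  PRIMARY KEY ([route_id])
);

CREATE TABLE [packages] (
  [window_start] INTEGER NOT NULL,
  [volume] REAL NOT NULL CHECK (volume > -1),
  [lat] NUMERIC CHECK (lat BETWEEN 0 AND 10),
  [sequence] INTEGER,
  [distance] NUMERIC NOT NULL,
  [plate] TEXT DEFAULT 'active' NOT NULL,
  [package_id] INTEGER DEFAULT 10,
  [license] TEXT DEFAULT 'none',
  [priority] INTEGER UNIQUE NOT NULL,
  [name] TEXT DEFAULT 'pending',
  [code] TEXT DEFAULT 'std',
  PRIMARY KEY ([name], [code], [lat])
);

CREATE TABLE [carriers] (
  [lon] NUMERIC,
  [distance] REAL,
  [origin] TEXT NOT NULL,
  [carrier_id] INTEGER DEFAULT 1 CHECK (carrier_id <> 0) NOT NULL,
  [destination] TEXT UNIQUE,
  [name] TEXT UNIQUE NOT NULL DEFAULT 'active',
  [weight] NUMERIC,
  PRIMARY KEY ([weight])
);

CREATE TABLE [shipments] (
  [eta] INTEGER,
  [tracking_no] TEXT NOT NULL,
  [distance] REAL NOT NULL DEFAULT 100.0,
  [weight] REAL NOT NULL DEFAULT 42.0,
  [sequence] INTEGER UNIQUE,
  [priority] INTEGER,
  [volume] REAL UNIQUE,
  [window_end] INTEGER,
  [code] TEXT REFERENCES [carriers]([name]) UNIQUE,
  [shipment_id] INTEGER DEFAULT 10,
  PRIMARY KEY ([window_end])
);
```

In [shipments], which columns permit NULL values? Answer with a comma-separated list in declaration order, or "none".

- eta: no NOT NULL constraint applies → nullable.
- tracking_no: declared NOT NULL → not nullable.
- distance: declared NOT NULL → not nullable.
- weight: declared NOT NULL → not nullable.
- sequence: UNIQUE does not imply NOT NULL → nullable.
- priority: no NOT NULL constraint applies → nullable.
- volume: UNIQUE does not imply NOT NULL → nullable.
- window_end: part of the PRIMARY KEY, which implies NOT NULL → not nullable.
- code: a foreign key column may be NULL unless separately constrained → nullable.
- shipment_id: DEFAULT only fills an omitted column; an explicit NULL is still allowed → nullable.

eta, sequence, priority, volume, code, shipment_id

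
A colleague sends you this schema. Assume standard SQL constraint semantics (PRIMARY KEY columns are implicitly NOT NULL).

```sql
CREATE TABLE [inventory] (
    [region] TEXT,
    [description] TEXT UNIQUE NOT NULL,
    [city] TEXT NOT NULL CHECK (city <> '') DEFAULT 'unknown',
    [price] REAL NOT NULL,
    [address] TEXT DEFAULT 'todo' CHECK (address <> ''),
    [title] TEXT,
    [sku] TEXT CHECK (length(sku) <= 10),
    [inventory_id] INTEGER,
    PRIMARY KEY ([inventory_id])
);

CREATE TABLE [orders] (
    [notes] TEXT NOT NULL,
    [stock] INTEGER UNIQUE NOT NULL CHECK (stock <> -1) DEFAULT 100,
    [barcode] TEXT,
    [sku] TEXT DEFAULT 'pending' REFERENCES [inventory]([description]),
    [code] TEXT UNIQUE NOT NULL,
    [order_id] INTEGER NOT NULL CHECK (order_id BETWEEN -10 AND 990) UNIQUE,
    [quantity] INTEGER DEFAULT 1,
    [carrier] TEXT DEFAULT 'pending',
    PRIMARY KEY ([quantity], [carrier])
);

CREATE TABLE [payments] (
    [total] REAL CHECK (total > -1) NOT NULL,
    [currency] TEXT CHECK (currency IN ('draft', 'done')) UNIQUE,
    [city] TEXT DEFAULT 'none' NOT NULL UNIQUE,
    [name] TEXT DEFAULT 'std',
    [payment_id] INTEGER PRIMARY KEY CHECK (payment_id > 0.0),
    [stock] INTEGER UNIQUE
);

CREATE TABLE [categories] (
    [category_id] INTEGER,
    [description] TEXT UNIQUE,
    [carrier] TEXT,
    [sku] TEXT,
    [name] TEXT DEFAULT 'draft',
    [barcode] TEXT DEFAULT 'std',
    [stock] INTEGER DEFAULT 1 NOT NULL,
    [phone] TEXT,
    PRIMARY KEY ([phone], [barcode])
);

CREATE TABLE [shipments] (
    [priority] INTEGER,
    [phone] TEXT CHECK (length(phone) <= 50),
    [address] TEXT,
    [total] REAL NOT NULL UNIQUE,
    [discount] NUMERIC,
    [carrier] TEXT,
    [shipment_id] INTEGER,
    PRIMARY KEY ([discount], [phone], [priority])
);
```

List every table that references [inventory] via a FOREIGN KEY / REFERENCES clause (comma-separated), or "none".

- orders.sku references inventory(description).

orders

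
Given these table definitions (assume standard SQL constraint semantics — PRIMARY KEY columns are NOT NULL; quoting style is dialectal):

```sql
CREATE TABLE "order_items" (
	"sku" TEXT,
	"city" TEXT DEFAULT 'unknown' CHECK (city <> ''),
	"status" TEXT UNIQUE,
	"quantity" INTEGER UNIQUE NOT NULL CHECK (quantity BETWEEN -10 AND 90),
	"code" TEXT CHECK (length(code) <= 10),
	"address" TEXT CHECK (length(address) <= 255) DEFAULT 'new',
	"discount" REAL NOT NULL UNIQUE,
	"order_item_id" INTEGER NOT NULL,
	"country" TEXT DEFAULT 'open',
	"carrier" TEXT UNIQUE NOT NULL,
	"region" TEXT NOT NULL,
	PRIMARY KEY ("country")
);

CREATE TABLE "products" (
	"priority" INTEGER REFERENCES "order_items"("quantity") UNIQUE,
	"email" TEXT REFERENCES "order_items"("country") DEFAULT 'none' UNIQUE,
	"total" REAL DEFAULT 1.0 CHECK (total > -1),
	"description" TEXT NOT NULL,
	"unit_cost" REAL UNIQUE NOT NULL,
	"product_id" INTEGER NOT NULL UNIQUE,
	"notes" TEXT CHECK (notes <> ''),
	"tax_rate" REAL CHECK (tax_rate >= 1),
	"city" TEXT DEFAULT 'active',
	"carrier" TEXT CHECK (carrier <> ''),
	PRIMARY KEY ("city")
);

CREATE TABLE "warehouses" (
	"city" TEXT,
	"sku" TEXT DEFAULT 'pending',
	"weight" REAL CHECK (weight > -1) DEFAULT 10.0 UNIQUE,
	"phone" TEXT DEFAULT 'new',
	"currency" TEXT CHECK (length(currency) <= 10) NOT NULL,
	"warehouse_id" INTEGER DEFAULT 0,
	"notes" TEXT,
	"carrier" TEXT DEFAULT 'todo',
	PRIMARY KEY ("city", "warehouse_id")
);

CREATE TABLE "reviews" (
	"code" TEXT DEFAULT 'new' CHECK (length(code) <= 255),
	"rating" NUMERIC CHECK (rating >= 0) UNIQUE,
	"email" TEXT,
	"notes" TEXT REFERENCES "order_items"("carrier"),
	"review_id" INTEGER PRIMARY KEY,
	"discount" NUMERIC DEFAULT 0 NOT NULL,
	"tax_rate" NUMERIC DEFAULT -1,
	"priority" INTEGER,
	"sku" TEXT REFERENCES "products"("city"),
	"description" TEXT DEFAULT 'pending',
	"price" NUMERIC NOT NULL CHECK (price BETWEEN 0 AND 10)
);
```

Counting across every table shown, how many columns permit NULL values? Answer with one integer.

24

order_items: 5 nullable (sku, city, status, code, address — PK (country) and explicit NOT NULL columns excluded).
products: 6 nullable (priority, email, total, notes, tax_rate, carrier — PK (city) and explicit NOT NULL columns excluded).
warehouses: 5 nullable (sku, weight, phone, notes, carrier — PK (city, warehouse_id) and explicit NOT NULL columns excluded).
reviews: 8 nullable (code, rating, email, notes, tax_rate, priority, sku, description — PK (review_id) and explicit NOT NULL columns excluded).
Total: 5 + 6 + 5 + 8 = 24.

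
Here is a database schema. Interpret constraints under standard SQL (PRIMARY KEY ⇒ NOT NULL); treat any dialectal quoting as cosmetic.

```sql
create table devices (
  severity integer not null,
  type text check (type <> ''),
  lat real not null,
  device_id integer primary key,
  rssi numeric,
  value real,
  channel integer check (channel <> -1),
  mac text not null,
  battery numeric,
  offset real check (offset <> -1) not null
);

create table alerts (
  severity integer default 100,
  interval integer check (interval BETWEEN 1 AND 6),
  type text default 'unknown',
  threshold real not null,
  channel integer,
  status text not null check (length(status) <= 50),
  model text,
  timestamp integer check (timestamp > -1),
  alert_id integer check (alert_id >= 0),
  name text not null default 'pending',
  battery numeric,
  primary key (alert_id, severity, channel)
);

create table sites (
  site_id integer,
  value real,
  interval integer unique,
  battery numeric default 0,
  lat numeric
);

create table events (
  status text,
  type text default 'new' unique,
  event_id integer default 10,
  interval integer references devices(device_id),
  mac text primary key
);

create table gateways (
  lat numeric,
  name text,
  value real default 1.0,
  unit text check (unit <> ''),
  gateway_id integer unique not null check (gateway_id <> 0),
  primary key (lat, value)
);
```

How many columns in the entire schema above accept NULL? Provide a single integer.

21

devices: 5 nullable (type, rssi, value, channel, battery — PK (device_id) and explicit NOT NULL columns excluded).
alerts: 5 nullable (interval, type, model, timestamp, battery — PK (alert_id, severity, channel) and explicit NOT NULL columns excluded).
sites: 5 nullable (site_id, value, interval, battery, lat — PK none and explicit NOT NULL columns excluded).
events: 4 nullable (status, type, event_id, interval — PK (mac) and explicit NOT NULL columns excluded).
gateways: 2 nullable (name, unit — PK (lat, value) and explicit NOT NULL columns excluded).
Total: 5 + 5 + 5 + 4 + 2 = 21.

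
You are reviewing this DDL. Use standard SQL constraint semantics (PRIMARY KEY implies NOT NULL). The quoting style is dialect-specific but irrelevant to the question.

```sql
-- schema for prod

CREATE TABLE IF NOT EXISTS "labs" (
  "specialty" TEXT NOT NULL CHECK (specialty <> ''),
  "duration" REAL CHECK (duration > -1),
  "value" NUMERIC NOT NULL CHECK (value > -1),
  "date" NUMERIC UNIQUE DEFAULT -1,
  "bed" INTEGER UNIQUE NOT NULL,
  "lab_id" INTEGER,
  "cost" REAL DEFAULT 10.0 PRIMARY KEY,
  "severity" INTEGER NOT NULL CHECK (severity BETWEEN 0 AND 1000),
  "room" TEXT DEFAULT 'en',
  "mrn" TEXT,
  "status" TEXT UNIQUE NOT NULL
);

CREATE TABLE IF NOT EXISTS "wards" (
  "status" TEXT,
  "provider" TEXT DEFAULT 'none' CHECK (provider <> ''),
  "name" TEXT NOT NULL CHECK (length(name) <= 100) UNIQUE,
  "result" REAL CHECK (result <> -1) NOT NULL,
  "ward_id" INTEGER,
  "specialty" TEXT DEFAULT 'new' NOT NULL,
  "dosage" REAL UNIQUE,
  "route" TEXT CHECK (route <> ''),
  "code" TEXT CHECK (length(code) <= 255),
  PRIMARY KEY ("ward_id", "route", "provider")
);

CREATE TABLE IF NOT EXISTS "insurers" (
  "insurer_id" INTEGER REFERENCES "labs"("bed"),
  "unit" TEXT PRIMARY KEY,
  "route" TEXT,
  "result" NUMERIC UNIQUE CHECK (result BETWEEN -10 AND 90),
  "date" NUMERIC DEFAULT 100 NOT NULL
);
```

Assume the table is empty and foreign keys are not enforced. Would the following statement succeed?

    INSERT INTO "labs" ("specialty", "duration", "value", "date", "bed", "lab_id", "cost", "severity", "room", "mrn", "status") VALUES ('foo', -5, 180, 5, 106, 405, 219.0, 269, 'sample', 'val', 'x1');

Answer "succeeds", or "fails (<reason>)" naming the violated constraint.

The value -5 for duration violates CHECK (duration > -1).

fails (CHECK on duration)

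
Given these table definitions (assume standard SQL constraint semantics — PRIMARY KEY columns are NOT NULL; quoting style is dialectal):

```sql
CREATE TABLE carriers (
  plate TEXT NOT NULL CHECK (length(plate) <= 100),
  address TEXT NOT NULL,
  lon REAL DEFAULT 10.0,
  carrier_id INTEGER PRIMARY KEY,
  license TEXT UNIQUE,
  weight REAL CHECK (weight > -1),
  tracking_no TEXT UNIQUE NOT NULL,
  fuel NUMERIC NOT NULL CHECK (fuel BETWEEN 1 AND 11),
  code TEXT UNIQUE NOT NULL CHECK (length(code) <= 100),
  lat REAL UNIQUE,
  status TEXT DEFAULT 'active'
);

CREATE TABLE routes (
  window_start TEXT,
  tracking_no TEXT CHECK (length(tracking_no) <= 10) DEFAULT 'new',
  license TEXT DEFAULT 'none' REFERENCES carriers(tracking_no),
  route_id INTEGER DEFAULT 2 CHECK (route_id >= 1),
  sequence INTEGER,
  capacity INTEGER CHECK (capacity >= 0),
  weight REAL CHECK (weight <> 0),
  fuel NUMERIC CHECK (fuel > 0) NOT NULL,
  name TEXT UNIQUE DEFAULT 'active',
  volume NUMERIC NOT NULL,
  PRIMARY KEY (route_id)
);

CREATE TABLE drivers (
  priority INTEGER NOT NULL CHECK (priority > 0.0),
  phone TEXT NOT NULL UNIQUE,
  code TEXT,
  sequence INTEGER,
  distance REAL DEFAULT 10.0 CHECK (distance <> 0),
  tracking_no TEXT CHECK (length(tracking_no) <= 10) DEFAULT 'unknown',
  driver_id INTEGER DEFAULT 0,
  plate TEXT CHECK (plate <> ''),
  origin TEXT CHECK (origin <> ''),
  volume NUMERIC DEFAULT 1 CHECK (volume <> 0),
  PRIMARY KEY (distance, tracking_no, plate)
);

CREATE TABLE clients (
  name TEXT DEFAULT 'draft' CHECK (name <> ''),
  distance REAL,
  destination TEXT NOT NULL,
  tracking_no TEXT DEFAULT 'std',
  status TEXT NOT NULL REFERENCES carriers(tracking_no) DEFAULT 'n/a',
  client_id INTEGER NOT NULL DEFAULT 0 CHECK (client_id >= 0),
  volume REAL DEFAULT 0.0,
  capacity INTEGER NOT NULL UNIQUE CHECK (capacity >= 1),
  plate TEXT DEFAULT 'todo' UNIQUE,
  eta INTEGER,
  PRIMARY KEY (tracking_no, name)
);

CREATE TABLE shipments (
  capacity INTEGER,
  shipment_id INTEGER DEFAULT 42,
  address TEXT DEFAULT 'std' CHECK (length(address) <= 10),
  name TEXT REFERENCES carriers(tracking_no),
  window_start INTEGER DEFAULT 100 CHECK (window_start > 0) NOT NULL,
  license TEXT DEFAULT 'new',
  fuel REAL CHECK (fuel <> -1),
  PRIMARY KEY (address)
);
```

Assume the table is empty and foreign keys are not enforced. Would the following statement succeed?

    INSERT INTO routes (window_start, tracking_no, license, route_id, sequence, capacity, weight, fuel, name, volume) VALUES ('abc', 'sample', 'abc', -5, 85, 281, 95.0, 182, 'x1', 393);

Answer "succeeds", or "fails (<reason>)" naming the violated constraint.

The value -5 for route_id violates CHECK (route_id >= 1).

fails (CHECK on route_id)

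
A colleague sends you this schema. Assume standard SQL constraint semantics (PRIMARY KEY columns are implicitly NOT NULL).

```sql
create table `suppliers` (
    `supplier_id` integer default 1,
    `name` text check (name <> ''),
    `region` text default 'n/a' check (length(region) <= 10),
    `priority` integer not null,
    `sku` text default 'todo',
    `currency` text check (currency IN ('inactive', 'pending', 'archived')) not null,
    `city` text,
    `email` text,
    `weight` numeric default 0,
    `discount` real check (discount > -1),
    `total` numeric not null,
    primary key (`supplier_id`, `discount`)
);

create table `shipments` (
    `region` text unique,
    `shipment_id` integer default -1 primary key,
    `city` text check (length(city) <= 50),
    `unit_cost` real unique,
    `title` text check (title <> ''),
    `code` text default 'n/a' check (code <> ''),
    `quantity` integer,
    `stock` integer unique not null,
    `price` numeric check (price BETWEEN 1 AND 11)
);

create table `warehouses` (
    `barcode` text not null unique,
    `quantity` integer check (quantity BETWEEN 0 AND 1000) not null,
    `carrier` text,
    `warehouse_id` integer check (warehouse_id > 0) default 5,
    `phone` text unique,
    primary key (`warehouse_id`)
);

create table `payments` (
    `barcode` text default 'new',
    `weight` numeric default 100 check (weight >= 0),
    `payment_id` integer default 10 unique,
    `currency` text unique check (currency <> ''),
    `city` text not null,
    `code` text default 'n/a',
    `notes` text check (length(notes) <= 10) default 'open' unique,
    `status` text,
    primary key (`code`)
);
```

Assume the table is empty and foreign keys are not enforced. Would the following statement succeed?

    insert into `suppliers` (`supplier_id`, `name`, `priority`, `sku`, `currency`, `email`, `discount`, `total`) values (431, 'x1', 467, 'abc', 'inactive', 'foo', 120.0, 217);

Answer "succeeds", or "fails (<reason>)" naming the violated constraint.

NOT NULL columns: currency is supplied; discount is supplied; priority is supplied; supplier_id is supplied; total is supplied.
CHECK constraints: 'x1' satisfies (name <> ''); 'inactive' satisfies (currency IN ('inactive', 'pending', 'archived')); 120.0 satisfies (discount > -1).
No constraint is violated.

succeeds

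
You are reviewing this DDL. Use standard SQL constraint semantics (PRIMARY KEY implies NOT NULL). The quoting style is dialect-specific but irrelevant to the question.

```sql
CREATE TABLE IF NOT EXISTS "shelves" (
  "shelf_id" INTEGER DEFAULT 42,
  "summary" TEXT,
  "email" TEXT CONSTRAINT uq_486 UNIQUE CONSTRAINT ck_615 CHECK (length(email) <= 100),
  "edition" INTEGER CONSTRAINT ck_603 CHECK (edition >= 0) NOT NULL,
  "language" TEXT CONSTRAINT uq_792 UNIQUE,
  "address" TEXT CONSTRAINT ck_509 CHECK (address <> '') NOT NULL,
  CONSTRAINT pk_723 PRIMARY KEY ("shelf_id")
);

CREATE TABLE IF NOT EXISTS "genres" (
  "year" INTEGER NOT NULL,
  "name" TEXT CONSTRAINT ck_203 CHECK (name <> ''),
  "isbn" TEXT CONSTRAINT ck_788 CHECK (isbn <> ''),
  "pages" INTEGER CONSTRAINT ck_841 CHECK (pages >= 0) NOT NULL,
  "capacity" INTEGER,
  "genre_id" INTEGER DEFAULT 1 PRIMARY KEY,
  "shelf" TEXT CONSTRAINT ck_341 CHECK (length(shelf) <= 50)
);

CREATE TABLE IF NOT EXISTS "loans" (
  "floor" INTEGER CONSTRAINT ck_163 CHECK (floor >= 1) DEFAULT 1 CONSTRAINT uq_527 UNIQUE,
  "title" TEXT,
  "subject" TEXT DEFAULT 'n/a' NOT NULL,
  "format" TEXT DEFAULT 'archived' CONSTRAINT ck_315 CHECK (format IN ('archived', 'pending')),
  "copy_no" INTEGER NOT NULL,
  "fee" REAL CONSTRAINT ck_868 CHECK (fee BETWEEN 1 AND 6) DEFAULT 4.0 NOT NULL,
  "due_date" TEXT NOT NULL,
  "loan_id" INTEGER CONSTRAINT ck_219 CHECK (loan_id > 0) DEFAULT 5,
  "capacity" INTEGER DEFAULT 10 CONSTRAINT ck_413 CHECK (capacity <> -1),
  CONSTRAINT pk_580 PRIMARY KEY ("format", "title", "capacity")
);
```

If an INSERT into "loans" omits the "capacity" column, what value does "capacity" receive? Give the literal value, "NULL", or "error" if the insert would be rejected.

10

capacity has an explicit DEFAULT 10.
When the column is omitted from an INSERT, that default is used.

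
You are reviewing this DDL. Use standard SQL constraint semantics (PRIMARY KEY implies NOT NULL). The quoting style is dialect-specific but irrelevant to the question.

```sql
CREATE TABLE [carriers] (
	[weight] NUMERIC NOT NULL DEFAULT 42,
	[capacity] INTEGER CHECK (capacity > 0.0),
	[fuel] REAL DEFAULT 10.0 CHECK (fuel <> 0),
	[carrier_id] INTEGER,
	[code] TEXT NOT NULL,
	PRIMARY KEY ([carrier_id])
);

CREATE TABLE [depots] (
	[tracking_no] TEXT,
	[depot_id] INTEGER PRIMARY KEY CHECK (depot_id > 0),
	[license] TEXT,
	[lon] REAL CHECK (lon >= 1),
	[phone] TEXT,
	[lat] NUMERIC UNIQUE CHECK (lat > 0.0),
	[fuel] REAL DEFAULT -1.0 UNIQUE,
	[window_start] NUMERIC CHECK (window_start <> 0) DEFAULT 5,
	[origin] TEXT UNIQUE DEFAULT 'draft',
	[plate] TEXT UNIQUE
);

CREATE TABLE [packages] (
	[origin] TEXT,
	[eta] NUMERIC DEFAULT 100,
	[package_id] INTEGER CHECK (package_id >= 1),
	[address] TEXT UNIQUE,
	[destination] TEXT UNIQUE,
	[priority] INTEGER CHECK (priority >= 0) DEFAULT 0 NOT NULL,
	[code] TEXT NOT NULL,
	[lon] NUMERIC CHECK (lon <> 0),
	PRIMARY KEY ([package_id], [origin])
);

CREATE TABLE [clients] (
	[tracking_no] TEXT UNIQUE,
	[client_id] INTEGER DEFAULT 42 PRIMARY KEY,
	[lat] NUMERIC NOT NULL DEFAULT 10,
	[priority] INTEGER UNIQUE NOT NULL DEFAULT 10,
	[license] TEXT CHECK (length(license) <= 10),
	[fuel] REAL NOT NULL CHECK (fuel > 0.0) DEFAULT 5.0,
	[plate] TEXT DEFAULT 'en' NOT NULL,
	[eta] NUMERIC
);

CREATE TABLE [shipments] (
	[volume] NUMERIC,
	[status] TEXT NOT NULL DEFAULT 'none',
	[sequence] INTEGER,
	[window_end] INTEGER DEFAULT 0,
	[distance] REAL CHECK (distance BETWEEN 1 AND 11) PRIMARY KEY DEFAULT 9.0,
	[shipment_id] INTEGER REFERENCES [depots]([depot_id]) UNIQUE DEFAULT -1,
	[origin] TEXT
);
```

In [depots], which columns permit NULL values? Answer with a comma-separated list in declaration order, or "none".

- tracking_no: no NOT NULL constraint applies → nullable.
- depot_id: part of the PRIMARY KEY, which implies NOT NULL → not nullable.
- license: no NOT NULL constraint applies → nullable.
- lon: CHECK does not forbid NULL (a CHECK constraint passes when its expression is NULL) → nullable.
- phone: no NOT NULL constraint applies → nullable.
- lat: CHECK does not forbid NULL (a CHECK constraint passes when its expression is NULL) → nullable.
- fuel: UNIQUE does not imply NOT NULL → nullable.
- window_start: CHECK does not forbid NULL (a CHECK constraint passes when its expression is NULL) → nullable.
- origin: UNIQUE does not imply NOT NULL → nullable.
- plate: UNIQUE does not imply NOT NULL → nullable.

tracking_no, license, lon, phone, lat, fuel, window_start, origin, plate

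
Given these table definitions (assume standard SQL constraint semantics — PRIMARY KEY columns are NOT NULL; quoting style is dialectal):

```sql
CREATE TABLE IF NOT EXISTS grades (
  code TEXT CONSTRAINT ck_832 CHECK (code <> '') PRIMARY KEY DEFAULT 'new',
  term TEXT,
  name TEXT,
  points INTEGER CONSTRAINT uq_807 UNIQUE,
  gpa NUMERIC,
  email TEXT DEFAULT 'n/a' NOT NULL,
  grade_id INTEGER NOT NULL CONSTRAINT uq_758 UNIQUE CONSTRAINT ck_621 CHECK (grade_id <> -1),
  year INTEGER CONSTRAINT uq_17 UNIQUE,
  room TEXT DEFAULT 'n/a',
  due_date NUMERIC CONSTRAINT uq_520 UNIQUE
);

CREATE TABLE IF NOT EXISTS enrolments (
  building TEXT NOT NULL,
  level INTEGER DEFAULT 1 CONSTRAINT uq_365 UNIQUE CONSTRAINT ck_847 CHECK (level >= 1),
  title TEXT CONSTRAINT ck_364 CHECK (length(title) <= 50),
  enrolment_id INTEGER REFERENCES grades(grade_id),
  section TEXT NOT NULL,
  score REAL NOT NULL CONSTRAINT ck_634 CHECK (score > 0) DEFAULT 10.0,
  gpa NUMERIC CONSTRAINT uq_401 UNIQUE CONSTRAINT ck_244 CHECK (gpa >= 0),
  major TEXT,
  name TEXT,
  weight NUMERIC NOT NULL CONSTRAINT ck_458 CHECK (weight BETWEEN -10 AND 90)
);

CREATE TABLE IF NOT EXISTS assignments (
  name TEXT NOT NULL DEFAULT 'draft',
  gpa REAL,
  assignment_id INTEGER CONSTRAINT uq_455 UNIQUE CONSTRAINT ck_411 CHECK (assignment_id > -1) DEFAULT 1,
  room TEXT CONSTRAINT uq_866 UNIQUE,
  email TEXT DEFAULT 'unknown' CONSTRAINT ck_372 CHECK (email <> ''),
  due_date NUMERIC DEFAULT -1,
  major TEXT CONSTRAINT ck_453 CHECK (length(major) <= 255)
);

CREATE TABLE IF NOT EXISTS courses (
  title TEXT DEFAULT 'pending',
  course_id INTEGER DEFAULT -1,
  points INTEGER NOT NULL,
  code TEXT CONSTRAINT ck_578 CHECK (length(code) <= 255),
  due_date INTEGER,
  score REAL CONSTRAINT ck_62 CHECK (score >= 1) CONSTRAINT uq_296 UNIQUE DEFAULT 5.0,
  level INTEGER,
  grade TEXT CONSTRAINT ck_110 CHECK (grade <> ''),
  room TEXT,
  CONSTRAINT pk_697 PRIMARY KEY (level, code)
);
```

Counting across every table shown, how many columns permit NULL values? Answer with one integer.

25

grades: 7 nullable (term, name, points, gpa, year, room, due_date — PK (code) and explicit NOT NULL columns excluded).
enrolments: 6 nullable (level, title, enrolment_id, gpa, major, name — PK none and explicit NOT NULL columns excluded).
assignments: 6 nullable (gpa, assignment_id, room, email, due_date, major — PK none and explicit NOT NULL columns excluded).
courses: 6 nullable (title, course_id, due_date, score, grade, room — PK (level, code) and explicit NOT NULL columns excluded).
Total: 7 + 6 + 6 + 6 = 25.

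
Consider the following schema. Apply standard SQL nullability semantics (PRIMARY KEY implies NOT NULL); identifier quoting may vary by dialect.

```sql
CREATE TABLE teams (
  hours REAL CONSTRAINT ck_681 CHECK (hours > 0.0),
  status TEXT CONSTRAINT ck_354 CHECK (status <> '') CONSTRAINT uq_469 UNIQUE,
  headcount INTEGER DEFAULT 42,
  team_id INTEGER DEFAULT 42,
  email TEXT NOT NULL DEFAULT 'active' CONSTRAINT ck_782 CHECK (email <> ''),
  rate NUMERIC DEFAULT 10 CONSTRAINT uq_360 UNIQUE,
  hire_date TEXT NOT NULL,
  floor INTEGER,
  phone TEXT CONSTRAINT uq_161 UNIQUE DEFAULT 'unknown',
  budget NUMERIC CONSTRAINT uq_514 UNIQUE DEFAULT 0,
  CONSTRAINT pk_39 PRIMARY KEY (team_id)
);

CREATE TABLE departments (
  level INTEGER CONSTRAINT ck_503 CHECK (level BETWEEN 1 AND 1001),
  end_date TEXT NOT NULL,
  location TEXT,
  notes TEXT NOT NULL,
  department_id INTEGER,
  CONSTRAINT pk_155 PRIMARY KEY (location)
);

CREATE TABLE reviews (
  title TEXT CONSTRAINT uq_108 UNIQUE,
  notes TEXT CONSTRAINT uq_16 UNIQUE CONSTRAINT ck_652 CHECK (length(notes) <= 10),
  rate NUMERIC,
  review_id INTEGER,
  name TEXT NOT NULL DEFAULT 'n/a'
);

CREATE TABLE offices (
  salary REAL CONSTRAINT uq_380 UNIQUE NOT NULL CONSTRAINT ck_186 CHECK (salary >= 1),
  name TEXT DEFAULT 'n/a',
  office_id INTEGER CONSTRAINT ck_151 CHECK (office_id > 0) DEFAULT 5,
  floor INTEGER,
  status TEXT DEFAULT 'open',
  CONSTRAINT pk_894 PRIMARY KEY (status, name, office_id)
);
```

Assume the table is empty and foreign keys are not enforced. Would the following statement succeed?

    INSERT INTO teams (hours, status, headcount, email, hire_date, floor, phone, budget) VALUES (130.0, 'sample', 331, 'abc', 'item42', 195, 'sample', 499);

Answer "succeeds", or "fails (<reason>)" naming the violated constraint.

succeeds

NOT NULL columns: email is supplied; hire_date is supplied; team_id defaults to 42.
CHECK constraints: 130.0 satisfies (hours > 0.0); 'sample' satisfies (status <> ''); 'abc' satisfies (email <> '').
No constraint is violated.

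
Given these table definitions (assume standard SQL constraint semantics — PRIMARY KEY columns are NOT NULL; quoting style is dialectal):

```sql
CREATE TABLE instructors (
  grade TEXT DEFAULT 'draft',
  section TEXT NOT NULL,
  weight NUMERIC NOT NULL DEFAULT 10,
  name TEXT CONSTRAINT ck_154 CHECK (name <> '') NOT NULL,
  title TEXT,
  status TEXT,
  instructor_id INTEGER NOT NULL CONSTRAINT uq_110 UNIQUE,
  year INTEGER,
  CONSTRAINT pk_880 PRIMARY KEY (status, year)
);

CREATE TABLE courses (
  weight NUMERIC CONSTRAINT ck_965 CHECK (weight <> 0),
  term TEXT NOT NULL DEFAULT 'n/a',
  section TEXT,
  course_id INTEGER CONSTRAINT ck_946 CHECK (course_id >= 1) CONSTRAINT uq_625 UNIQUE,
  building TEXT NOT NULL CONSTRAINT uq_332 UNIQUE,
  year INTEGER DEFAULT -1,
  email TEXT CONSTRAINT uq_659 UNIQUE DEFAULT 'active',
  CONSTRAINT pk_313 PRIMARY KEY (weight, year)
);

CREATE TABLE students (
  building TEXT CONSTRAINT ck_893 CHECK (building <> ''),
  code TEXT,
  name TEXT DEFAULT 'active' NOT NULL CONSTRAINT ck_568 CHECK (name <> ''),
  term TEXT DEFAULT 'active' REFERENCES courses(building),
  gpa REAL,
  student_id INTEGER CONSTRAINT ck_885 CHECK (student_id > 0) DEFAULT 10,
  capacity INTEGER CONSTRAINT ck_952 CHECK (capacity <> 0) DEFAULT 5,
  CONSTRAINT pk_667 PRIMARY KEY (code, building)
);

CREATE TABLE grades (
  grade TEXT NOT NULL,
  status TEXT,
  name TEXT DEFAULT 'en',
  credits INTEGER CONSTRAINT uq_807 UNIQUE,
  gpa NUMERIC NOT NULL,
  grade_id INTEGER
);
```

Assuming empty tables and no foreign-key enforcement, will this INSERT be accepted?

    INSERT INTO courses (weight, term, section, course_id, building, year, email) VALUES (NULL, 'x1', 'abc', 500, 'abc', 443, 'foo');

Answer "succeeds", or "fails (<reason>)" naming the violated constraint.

weight is explicitly set to NULL, but weight is part of the PRIMARY KEY (implied NOT NULL).

fails (NOT NULL on weight)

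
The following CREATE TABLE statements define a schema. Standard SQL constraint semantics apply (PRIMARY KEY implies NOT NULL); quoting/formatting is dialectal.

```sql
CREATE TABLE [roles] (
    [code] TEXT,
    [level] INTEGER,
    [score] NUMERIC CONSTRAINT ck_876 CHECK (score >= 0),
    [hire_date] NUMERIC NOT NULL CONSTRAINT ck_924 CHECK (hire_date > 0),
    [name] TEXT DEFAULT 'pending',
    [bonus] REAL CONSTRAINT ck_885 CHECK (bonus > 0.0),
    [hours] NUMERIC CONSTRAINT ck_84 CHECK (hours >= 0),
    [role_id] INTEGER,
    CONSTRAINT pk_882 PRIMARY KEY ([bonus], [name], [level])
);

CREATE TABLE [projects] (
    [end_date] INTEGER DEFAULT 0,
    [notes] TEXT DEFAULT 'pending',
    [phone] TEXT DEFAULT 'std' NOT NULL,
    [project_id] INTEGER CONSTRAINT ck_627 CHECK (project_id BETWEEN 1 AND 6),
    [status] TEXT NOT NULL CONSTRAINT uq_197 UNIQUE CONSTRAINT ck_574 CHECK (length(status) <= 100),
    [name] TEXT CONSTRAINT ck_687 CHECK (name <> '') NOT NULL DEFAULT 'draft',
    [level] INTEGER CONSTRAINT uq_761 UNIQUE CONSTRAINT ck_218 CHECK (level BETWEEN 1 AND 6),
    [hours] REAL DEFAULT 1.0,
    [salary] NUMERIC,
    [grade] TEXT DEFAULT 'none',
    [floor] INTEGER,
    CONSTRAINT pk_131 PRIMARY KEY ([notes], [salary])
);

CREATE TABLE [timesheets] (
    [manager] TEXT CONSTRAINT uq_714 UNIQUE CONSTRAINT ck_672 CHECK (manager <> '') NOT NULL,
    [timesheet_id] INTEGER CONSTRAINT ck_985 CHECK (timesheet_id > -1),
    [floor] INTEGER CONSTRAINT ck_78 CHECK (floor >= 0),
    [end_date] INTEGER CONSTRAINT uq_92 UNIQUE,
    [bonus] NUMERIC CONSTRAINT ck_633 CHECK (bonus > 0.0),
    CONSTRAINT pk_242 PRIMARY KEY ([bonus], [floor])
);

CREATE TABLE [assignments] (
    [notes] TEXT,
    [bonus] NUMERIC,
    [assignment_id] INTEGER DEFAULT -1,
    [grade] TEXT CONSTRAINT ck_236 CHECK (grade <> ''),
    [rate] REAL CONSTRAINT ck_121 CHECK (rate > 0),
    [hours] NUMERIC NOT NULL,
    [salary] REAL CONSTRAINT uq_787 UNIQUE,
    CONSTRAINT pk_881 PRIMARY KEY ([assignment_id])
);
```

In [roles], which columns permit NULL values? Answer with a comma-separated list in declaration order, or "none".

- code: no NOT NULL constraint applies → nullable.
- level: part of the PRIMARY KEY, which implies NOT NULL → not nullable.
- score: CHECK does not forbid NULL (a CHECK constraint passes when its expression is NULL) → nullable.
- hire_date: declared NOT NULL → not nullable.
- name: part of the PRIMARY KEY, which implies NOT NULL → not nullable.
- bonus: part of the PRIMARY KEY, which implies NOT NULL → not nullable.
- hours: CHECK does not forbid NULL (a CHECK constraint passes when its expression is NULL) → nullable.
- role_id: no NOT NULL constraint applies → nullable.

code, score, hours, role_id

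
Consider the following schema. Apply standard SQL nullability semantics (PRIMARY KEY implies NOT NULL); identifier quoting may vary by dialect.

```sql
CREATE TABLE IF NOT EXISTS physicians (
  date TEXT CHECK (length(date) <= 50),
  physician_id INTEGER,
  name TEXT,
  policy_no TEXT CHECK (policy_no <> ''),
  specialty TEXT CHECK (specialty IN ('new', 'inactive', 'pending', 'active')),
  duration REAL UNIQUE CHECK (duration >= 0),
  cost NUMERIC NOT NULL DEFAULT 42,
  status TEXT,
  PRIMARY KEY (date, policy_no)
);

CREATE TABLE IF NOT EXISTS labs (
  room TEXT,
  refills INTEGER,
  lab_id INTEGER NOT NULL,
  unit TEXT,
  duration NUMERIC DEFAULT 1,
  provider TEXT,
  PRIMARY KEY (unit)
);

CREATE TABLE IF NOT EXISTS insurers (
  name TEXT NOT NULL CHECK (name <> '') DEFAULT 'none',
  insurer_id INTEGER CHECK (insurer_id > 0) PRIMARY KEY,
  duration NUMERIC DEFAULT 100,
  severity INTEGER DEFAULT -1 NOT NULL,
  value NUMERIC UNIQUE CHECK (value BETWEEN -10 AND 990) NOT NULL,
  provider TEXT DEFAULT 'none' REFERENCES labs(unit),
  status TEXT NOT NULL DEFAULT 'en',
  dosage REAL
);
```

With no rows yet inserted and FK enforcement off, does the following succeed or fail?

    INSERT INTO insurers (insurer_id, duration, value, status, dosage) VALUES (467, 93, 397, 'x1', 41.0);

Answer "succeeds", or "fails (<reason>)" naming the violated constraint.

NOT NULL columns: insurer_id is supplied; name defaults to 'none'; severity defaults to -1; status is supplied; value is supplied.
CHECK constraints: 467 satisfies (insurer_id > 0); 397 satisfies (value BETWEEN -10 AND 990).
No constraint is violated.

succeeds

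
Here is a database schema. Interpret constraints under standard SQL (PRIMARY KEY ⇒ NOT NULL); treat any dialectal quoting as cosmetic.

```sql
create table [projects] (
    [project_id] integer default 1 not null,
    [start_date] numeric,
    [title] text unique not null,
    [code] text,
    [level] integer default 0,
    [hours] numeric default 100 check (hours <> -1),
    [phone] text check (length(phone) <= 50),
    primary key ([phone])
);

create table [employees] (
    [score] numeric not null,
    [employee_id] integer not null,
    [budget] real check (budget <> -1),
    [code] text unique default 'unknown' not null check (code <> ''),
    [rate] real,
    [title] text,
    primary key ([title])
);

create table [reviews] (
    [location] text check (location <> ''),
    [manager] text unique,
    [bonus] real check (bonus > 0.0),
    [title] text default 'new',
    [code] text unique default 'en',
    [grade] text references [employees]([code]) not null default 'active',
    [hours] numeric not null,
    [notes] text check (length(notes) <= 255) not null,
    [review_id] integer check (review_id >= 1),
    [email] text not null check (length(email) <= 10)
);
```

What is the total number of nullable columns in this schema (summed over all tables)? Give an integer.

projects: 4 nullable (start_date, code, level, hours — PK (phone) and explicit NOT NULL columns excluded).
employees: 2 nullable (budget, rate — PK (title) and explicit NOT NULL columns excluded).
reviews: 6 nullable (location, manager, bonus, title, code, review_id — PK none and explicit NOT NULL columns excluded).
Total: 4 + 2 + 6 = 12.

12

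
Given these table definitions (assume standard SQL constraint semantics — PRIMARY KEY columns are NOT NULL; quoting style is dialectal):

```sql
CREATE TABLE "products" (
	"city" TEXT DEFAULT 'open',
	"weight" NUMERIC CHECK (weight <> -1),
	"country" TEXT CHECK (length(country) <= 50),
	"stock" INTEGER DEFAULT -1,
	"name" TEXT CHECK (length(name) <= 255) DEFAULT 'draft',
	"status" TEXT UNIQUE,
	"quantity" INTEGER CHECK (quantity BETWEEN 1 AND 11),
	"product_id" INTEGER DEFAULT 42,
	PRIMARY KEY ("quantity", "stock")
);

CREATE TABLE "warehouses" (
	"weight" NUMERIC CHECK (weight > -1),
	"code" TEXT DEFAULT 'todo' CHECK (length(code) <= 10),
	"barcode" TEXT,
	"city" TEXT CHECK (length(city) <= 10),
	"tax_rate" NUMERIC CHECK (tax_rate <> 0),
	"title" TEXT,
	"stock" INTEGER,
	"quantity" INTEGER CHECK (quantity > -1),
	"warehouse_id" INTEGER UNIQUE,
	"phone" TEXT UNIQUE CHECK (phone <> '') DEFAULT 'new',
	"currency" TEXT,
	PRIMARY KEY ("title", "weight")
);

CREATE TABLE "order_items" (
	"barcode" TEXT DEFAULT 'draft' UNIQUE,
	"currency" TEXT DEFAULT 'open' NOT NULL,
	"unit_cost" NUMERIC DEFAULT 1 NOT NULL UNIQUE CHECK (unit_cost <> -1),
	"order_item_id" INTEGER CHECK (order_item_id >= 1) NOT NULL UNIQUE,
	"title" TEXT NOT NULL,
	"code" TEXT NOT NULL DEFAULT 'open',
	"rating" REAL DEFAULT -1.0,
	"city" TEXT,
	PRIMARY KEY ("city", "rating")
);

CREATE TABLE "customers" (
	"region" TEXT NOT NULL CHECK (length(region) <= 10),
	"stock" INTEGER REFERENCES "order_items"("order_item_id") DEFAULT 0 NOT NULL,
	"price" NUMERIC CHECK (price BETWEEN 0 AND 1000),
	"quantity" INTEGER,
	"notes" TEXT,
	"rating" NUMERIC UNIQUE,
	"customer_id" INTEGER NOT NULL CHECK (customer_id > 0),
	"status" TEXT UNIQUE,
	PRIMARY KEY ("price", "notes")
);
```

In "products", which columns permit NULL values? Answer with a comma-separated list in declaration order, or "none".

- city: DEFAULT only fills an omitted column; an explicit NULL is still allowed → nullable.
- weight: CHECK does not forbid NULL (a CHECK constraint passes when its expression is NULL) → nullable.
- country: CHECK does not forbid NULL (a CHECK constraint passes when its expression is NULL) → nullable.
- stock: part of the PRIMARY KEY, which implies NOT NULL → not nullable.
- name: CHECK does not forbid NULL (a CHECK constraint passes when its expression is NULL) → nullable.
- status: UNIQUE does not imply NOT NULL → nullable.
- quantity: part of the PRIMARY KEY, which implies NOT NULL → not nullable.
- product_id: DEFAULT only fills an omitted column; an explicit NULL is still allowed → nullable.

city, weight, country, name, status, product_id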